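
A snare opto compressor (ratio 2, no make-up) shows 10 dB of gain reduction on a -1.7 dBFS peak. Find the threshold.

-21.7 dBFS

Let T be the threshold. Output overshoot = (input overshoot)/R, so -11.7 − T = (-1.7 − T)/2.
2·(-11.7 − T) = -1.7 − T → 1·T = -23.4 − (-1.7) = -21.7.
T = -21.7/1 = -21.7 dBFS.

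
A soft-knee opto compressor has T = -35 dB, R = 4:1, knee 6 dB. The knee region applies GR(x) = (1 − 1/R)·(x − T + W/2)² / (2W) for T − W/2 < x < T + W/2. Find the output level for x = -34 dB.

-35 dB

x − T + W/2 = -34 − (-35) + 3 = 4.
GR = (1 − 1/4) × 4² / 12 = 0.75 × 16 / 12 = 1 dB.
Output = -34 − 1 = -35 dB.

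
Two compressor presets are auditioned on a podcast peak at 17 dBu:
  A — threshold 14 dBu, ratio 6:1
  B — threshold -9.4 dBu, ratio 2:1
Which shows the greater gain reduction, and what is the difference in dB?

A: overshoot 3 dB → output overshoot 0.5 dB → GR 2.5 dB.
B: overshoot 26.4 dB → output overshoot 13.2 dB → GR 13.2 dB.
B reduces 10.7 dB more.

B, by 10.7 dB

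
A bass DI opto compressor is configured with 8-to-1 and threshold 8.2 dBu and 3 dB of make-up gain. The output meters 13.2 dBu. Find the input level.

Stripping the +3 dB make-up gives 10.2 dBu at the gain stage.
The compressed level sits 10.2 − 8.2 = 2 dB over threshold.
Undo the ratio: input overshoot = 2 × 8 = 16 dB, giving input = 24.2 dBu.

24.2 dBu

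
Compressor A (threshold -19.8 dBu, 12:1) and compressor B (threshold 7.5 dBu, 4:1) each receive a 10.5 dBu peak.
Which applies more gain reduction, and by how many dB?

A, by 25.525 dB

A: 30.3 dB over, compressed to 2.525 dB over, so 27.775 dB of GR.
B: 3 dB over, compressed to 0.75 dB over, so 2.25 dB of GR.
Difference: 25.525 dB in favour of A.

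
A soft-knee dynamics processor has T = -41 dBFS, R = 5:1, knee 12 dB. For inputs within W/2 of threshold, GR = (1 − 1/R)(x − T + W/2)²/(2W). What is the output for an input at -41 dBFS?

-42.2 dBFS

x − T + W/2 = -41 − (-41) + 6 = 6.
GR = (1 − 1/5) × 6² / 24 = 0.8 × 36 / 24 = 1.2 dB.
Output = -41 − 1.2 = -42.2 dBFS.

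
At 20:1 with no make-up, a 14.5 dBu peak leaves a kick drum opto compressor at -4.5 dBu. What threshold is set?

Gain reduction = 14.5 − (-4.5) = 19 dB; output overshoot = GR / (R − 1) = 19 / 19 = 1 dB.
Threshold = output − output overshoot = -4.5 − 1 = -5.5 dBu.

-5.5 dBu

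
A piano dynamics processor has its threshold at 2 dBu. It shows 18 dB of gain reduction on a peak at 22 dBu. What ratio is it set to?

Input overshoot = 22 − 2 = 20 dB.
Output overshoot = 20 − 18 = 2 dB.
Ratio = input overshoot / output overshoot = 20 / 2 = 10.

10:1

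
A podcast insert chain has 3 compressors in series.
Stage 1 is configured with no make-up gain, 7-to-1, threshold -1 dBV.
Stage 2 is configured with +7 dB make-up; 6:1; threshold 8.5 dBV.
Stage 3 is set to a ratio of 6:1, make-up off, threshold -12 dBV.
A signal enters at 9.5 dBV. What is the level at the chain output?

Stage 1: 10.5 dB above -1 dBV, reduced 7:1 to 1.5 dB above → 0.5 dBV.
Stage 2: 0.5 dBV is at or below the 8.5 dBV threshold — no compression; make-up brings it to 7.5 dBV.
Stage 3: 7.5 dBV is 19.5 dB over -12 dBV; at 6:1 that becomes 3.25 dB over, giving -8.75 dBV.

-8.75 dBV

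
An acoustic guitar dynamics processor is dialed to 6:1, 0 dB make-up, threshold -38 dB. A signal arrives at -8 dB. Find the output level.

Overshoot: -8 − (-38) = 30 dB.
6:1 compression reduces that to 30/6 = 5 dB over.
Output = -38 + 5 = -33 dB.

-33 dB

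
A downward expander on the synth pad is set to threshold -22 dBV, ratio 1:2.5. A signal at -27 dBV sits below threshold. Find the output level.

-34.5 dBV

The input is 5 dB below the -22 dBV threshold.
A 1:2.5 expander multiplies undershoot by 2.5: 5 × 2.5 = 12.5 dB below threshold.
Output = -22 − 12.5 = -34.5 dBV.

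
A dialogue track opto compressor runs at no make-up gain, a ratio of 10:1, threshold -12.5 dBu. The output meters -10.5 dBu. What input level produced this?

That's 2 dB above the -12.5 dBu threshold.
Undo the ratio: input overshoot = 2 × 10 = 20 dB, giving input = 7.5 dBu.

7.5 dBu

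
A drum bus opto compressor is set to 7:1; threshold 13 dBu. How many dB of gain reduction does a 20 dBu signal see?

6 dB

20 dBu exceeds the threshold by 7 dB.
A 7:1 ratio leaves 1 dB of that excess.
GR = overshoot in − overshoot out = 7 − 1 = 6 dB.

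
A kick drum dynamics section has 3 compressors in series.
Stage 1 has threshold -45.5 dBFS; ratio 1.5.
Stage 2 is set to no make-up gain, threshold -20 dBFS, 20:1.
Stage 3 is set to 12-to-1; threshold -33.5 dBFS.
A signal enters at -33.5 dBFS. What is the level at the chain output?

-37.5 dBFS

Stage 1: overshoot 12 dB → 12/1.5 = 8 dB → -37.5 dBFS.
Stage 2: below threshold (-37.5 ≤ -20); passes unchanged; output -37.5 dBFS.
Stage 3: -37.5 dBFS is at or below the -33.5 dBFS threshold — no compression; output -37.5 dBFS.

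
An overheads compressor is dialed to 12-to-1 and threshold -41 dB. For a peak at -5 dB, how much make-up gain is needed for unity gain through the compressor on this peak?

33 dB

Without make-up, output = threshold + overshoot/12 = -41 + 3 = -38 dB.
Gap to target: 33 dB.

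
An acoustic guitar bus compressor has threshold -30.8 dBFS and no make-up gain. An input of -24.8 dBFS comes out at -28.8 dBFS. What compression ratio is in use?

3:1

Input overshoot = -24.8 − (-30.8) = 6 dB; output overshoot = -28.8 − (-30.8) = 2 dB.
Ratio = 6 / 2 = 3.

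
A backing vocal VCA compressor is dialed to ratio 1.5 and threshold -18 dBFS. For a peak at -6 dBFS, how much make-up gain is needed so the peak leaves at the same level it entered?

4 dB

The peak compresses to -18 + 12/1.5 = -10 dBFS.
To reach -6 dBFS requires -6 − (-10) = 4 dB of make-up.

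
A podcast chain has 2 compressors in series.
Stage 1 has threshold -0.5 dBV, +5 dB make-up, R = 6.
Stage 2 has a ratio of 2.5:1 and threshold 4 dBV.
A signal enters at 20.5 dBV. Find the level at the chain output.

Stage 1: overshoot 21 dB → 21/6 = 3.5 dB → 3 dBV; +5 dB make-up → 8 dBV.
Stage 2: overshoot 4 dB → 4/2.5 = 1.6 dB → 5.6 dBV.

5.6 dBV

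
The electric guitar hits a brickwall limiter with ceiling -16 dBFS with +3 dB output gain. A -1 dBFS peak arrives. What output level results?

The limiter clamps the peak to its -16 dBFS ceiling.
Output gain then adds 3 dB: -16 + 3 = -13 dBFS.

-13 dBFS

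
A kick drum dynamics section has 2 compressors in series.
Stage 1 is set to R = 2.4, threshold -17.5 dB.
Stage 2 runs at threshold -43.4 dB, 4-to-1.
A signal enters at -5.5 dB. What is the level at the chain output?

Stage 1: overshoot 12 dB → 12/2.4 = 5 dB → -12.5 dB.
Stage 2: -12.5 dB is 30.9 dB over -43.4 dB; at 4:1 that becomes 7.725 dB over, giving -35.675 dB.

-35.675 dB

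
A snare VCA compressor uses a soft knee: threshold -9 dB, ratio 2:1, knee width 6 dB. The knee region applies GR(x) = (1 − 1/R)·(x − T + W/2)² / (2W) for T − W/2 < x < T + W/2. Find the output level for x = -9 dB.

-9.375 dB

x − T + W/2 = -9 − (-9) + 3 = 3.
GR = (1 − 1/2) × 3² / 12 = 0.5 × 9 / 12 = 0.375 dB.
Output = -9 − 0.375 = -9.375 dB.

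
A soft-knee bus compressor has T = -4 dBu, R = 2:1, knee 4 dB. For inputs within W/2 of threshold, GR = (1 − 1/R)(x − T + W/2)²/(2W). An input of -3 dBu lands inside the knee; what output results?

x − T + W/2 = -3 − (-4) + 2 = 3.
GR = (1 − 1/2) × 3² / 8 = 0.5 × 9 / 8 = 0.5625 dB.
Output = -3 − 0.5625 = -3.5625 dBu.

-3.5625 dBu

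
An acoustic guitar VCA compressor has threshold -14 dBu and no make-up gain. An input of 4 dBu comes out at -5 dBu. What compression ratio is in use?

Input overshoot = 4 − (-14) = 18 dB; output overshoot = -5 − (-14) = 9 dB.
Ratio = 18 / 9 = 2.

2:1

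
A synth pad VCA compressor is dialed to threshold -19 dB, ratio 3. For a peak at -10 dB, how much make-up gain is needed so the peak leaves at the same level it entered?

6 dB

Overshoot 9 dB → 9/3 = 3 dB after compression, so the compressed level is -19 + 3 = -16 dB.
Make-up = target − compressed = -10 − (-16) = 6 dB.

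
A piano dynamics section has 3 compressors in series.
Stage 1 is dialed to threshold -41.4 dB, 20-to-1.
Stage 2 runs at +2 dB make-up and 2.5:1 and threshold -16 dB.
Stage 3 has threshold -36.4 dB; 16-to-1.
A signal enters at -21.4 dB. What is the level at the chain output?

Stage 1: overshoot 20 dB → 20/20 = 1 dB → -40.4 dB.
Stage 2: -40.4 dB ≤ -16 dB, so stage 2 doesn't engage; make-up brings it to -38.4 dB.
Stage 3: -38.4 dB ≤ -36.4 dB, so stage 3 doesn't engage; output -38.4 dB.

-38.4 dB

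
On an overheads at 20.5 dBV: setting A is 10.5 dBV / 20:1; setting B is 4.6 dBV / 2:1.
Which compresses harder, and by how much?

A: overshoot 10 dB → output overshoot 0.5 dB → GR 9.5 dB.
B: overshoot 15.9 dB → output overshoot 7.95 dB → GR 7.95 dB.
A reduces 1.55 dB more.

A, by 1.55 dB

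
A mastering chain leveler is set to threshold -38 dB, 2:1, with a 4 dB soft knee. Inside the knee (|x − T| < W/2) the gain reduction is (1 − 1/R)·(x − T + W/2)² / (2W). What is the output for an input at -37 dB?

-37.5625 dB

x − T + W/2 = -37 − (-38) + 2 = 3.
GR = (1 − 1/2) × 3² / 8 = 0.5 × 9 / 8 = 0.5625 dB.
Output = -37 − 0.5625 = -37.5625 dB.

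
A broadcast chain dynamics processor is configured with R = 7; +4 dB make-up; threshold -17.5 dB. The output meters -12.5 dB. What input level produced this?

Remove make-up: -12.5 − 4 = -16.5 dB.
The compressed level sits -16.5 − (-17.5) = 1 dB over threshold.
Before 7:1 compression the overshoot was 1 × 7 = 7 dB, so input = -17.5 + 7 = -10.5 dB.

-10.5 dB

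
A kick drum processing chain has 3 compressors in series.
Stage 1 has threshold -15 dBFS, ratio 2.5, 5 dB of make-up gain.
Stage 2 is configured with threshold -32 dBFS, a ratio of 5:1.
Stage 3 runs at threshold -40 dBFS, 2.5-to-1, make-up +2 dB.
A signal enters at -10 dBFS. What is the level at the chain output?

-32.88 dBFS

Stage 1: overshoot 5 dB → 5/2.5 = 2 dB → -13 dBFS; +5 dB make-up → -8 dBFS.
Stage 2: -8 dBFS is 24 dB over -32 dBFS; at 5:1 that becomes 4.8 dB over, giving -27.2 dBFS.
Stage 3: 12.8 dB above -40 dBFS, reduced 2.5:1 to 5.12 dB above → -34.88 dBFS; +2 dB make-up → -32.88 dBFS.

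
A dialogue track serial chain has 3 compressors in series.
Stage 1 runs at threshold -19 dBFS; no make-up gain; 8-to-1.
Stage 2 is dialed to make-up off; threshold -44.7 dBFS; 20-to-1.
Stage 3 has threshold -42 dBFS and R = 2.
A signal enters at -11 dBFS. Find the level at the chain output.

-43.365 dBFS

Stage 1: -11 dBFS is 8 dB over -19 dBFS; at 8:1 that becomes 1 dB over, giving -18 dBFS.
Stage 2: -18 dBFS is 26.7 dB over -44.7 dBFS; at 20:1 that becomes 1.335 dB over, giving -43.365 dBFS.
Stage 3: below threshold (-43.365 ≤ -42); passes unchanged; output -43.365 dBFS.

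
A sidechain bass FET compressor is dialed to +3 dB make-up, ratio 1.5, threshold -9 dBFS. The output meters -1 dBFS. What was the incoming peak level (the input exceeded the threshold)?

Remove make-up: -1 − 3 = -4 dBFS.
Post-compression overshoot = -4 − (-9) = 5 dB.
Input overshoot = R × output overshoot = 7.5 dB → input = -9 + 7.5 = -1.5 dBFS.

-1.5 dBFS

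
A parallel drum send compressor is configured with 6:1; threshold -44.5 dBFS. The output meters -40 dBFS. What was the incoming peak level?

-17.5 dBFS

Post-compression overshoot = -40 − (-44.5) = 4.5 dB.
Undo the ratio: input overshoot = 4.5 × 6 = 27 dB, giving input = -17.5 dBFS.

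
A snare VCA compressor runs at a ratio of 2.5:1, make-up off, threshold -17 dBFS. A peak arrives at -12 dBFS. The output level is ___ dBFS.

-12 dBFS sits 5 dB over threshold.
The 5 dB excess becomes 2 dB after 2.5:1 reduction.
That puts the output at -15 dBFS.

-15 dBFS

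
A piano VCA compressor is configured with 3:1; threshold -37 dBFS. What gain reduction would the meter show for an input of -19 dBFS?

12 dB

-19 dBFS exceeds the threshold by 18 dB.
After 3:1 compression the overshoot becomes 18/3 = 6 dB.
Gain reduction = 18 − 6 = 12 dB.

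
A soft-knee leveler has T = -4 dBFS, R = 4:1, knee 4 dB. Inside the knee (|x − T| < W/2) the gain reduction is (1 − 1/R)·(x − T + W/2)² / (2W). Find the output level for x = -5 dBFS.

-5.09375 dBFS

x − T + W/2 = -5 − (-4) + 2 = 1.
GR = (1 − 1/4) × 1² / 8 = 0.75 × 1 / 8 = 0.09375 dB.
Output = -5 − 0.09375 = -5.09375 dBFS.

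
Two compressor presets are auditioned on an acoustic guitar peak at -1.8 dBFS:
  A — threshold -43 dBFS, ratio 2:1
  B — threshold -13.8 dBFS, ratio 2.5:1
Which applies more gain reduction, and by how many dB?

A, by 13.4 dB

A: overshoot 41.2 dB → output overshoot 20.6 dB → GR 20.6 dB.
B: overshoot 12 dB → output overshoot 4.8 dB → GR 7.2 dB.
Difference: 13.4 dB in favour of A.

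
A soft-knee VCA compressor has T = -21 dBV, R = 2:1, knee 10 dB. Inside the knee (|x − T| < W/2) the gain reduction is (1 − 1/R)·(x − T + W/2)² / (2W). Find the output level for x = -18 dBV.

x − T + W/2 = -18 − (-21) + 5 = 8.
GR = (1 − 1/2) × 8² / 20 = 0.5 × 64 / 20 = 1.6 dB.
Output = -18 − 1.6 = -19.6 dBV.

-19.6 dBV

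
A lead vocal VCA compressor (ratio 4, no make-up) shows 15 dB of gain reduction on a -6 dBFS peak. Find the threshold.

Gain reduction = -6 − (-21) = 15 dB; output overshoot = GR / (R − 1) = 15 / 3 = 5 dB.
Threshold = output − output overshoot = -21 − 5 = -26 dBFS.

-26 dBFS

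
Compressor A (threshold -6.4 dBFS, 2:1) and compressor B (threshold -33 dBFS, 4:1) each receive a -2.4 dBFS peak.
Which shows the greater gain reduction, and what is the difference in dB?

B, by 20.95 dB

A: overshoot 4 dB → output overshoot 2 dB → GR 2 dB.
B: overshoot 30.6 dB → output overshoot 7.65 dB → GR 22.95 dB.
B applies 20.95 dB more gain reduction.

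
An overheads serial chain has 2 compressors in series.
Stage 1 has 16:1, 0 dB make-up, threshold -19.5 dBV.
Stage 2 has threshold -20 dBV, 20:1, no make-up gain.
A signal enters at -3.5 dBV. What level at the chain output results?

-19.925 dBV

Stage 1: 16 dB above -19.5 dBV, reduced 16:1 to 1 dB above → -18.5 dBV.
Stage 2: overshoot 1.5 dB → 1.5/20 = 0.075 dB → -19.925 dBV.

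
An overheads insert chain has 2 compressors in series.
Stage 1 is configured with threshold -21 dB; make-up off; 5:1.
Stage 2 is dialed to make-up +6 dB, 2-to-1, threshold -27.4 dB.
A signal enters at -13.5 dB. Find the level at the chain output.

-17.45 dB

Stage 1: 7.5 dB above -21 dB, reduced 5:1 to 1.5 dB above → -19.5 dB.
Stage 2: -19.5 dB is 7.9 dB over -27.4 dB; at 2:1 that becomes 3.95 dB over, giving -23.45 dB; +6 dB make-up → -17.45 dB.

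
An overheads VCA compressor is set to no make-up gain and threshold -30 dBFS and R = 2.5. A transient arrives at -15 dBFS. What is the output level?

Overshoot: -15 − (-30) = 15 dB.
At 2.5:1 the overshoot is divided by 2.5, leaving 6 dB above threshold.
Output = -30 + 6 = -24 dBFS.

-24 dBFS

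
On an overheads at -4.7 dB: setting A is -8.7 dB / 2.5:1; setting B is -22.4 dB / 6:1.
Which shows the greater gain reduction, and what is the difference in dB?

B, by 12.35 dB

A: GR = 4 − 4/2.5 = 2.4 dB.
B: GR = 17.7 − 17.7/6 = 14.75 dB.
Difference: 12.35 dB in favour of B.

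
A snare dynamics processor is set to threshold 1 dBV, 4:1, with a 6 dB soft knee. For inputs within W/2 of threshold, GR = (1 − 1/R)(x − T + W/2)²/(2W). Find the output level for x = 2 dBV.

x − T + W/2 = 2 − 1 + 3 = 4.
GR = (1 − 1/4) × 4² / 12 = 0.75 × 16 / 12 = 1 dB.
Output = 2 − 1 = 1 dBV.

1 dBV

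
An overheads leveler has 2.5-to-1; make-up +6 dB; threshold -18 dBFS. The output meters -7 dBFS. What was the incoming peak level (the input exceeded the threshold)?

-5.5 dBFS

Remove make-up: -7 − 6 = -13 dBFS.
The compressed level sits -13 − (-18) = 5 dB over threshold.
Before 2.5:1 compression the overshoot was 5 × 2.5 = 12.5 dB, so input = -18 + 12.5 = -5.5 dBFS.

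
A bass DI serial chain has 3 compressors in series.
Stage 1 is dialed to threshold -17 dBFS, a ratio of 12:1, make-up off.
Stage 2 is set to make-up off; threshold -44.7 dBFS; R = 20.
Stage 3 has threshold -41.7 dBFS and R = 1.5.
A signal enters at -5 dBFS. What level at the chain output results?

Stage 1: overshoot 12 dB → 12/12 = 1 dB → -16 dBFS.
Stage 2: overshoot 28.7 dB → 28.7/20 = 1.435 dB → -43.265 dBFS.
Stage 3: -43.265 dBFS is at or below the -41.7 dBFS threshold — no compression; output -43.265 dBFS.

-43.265 dBFS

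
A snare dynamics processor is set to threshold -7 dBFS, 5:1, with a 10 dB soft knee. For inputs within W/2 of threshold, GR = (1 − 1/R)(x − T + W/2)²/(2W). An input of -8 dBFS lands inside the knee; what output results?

x − T + W/2 = -8 − (-7) + 5 = 4.
GR = (1 − 1/5) × 4² / 20 = 0.8 × 16 / 20 = 0.64 dB.
Output = -8 − 0.64 = -8.64 dBFS.

-8.64 dBFS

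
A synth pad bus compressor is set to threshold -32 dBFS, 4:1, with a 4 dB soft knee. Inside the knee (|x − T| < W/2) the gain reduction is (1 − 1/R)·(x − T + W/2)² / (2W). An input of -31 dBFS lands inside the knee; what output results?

-31.84375 dBFS

x − T + W/2 = -31 − (-32) + 2 = 3.
GR = (1 − 1/4) × 3² / 8 = 0.75 × 9 / 8 = 0.84375 dB.
Output = -31 − 0.84375 = -31.84375 dBFS.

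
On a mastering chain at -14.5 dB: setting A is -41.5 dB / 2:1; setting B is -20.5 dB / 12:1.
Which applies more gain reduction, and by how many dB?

A: GR = 27 − 27/2 = 13.5 dB.
B: GR = 6 − 6/12 = 5.5 dB.
A reduces 8 dB more.

A, by 8 dB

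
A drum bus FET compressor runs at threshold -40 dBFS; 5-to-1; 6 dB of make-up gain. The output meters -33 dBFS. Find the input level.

Before make-up, the level was -33 − 6 = -39 dBFS.
That's 1 dB above the -40 dBFS threshold.
Input overshoot = R × output overshoot = 5 dB → input = -40 + 5 = -35 dBFS.

-35 dBFS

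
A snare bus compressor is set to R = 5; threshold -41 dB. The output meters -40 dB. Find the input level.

The compressed level sits -40 − (-41) = 1 dB over threshold.
Undo the ratio: input overshoot = 1 × 5 = 5 dB, giving input = -36 dB.

-36 dB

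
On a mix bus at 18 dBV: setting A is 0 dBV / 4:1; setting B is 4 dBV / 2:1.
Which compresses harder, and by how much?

A, by 6.5 dB

A: 18 dB over, compressed to 4.5 dB over, so 13.5 dB of GR.
B: 14 dB over, compressed to 7 dB over, so 7 dB of GR.
Difference: 6.5 dB in favour of A.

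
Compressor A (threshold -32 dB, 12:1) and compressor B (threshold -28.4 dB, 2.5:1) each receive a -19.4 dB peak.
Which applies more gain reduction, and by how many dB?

A, by 6.15 dB

A: 12.6 dB over, compressed to 1.05 dB over, so 11.55 dB of GR.
B: 9 dB over, compressed to 3.6 dB over, so 5.4 dB of GR.
A applies 6.15 dB more gain reduction.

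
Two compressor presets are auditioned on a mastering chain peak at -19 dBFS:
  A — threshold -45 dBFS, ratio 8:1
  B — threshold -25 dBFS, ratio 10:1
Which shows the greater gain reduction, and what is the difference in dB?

A: GR = 26 − 26/8 = 22.75 dB.
B: GR = 6 − 6/10 = 5.4 dB.
Difference: 17.35 dB in favour of A.

A, by 17.35 dB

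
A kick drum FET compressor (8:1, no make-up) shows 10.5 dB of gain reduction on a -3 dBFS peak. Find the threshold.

Let T be the threshold. Output overshoot = (input overshoot)/R, so -13.5 − T = (-3 − T)/8.
8·(-13.5 − T) = -3 − T → 7·T = -108 − (-3) = -105.
T = -105/7 = -15 dBFS.

-15 dBFS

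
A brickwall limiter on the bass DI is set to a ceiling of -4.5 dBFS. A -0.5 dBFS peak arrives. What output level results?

-4.5 dBFS

The limiter clamps the peak to its -4.5 dBFS ceiling.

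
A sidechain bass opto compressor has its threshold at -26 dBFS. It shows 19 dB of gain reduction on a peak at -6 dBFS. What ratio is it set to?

Input overshoot = -6 − (-26) = 20 dB.
Output overshoot = 20 − 19 = 1 dB.
Ratio = input overshoot / output overshoot = 20 / 1 = 20.

20:1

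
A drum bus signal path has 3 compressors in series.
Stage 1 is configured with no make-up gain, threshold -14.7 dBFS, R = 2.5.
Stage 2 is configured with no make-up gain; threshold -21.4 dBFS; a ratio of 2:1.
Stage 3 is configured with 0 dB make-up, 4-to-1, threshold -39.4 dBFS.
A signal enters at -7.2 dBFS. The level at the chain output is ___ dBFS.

-33.6875 dBFS

Stage 1: 7.5 dB above -14.7 dBFS, reduced 2.5:1 to 3 dB above → -11.7 dBFS.
Stage 2: 9.7 dB above -21.4 dBFS, reduced 2:1 to 4.85 dB above → -16.55 dBFS.
Stage 3: overshoot 22.85 dB → 22.85/4 = 5.7125 dB → -33.6875 dBFS.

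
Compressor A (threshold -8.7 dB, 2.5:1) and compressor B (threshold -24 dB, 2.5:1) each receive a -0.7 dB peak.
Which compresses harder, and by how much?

B, by 9.18 dB

A: GR = 8 − 8/2.5 = 4.8 dB.
B: GR = 23.3 − 23.3/2.5 = 13.98 dB.
B reduces 9.18 dB more.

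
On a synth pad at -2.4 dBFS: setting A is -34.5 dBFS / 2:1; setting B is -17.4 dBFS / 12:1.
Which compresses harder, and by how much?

A: overshoot 32.1 dB → output overshoot 16.05 dB → GR 16.05 dB.
B: overshoot 15 dB → output overshoot 1.25 dB → GR 13.75 dB.
Difference: 2.3 dB in favour of A.

A, by 2.3 dB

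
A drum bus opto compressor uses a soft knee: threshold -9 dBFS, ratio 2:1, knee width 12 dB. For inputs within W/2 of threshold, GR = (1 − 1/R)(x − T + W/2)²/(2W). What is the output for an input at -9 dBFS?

x − T + W/2 = -9 − (-9) + 6 = 6.
GR = (1 − 1/2) × 6² / 24 = 0.5 × 36 / 24 = 0.75 dB.
Output = -9 − 0.75 = -9.75 dBFS.

-9.75 dBFS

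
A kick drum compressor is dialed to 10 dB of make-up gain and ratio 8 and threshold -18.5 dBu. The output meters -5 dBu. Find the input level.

9.5 dBu

Remove make-up: -5 − 10 = -15 dBu.
Post-compression overshoot = -15 − (-18.5) = 3.5 dB.
Input overshoot = R × output overshoot = 28 dB → input = -18.5 + 28 = 9.5 dBu.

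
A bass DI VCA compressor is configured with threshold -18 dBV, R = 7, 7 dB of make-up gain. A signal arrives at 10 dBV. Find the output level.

The input is 28 dB above the -18 dBV threshold.
At 7:1 the overshoot is divided by 7, leaving 4 dB above threshold.
Output = -18 + 4 = -14 dBV; make-up adds 7 dB, giving -7 dBV.

-7 dBV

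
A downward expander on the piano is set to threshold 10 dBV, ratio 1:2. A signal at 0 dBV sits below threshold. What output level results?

-10 dBV

Below threshold, a 1:2 expander applies gain = (2−1)×(T − x) of attenuation.
(2−1) × 10 = 10 dB, so output = 0 − 10 = -10 dBV.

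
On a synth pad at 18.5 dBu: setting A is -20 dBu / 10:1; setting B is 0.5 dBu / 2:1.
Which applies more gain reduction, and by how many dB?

A, by 25.65 dB

A: 38.5 dB over, compressed to 3.85 dB over, so 34.65 dB of GR.
B: 18 dB over, compressed to 9 dB over, so 9 dB of GR.
A applies 25.65 dB more gain reduction.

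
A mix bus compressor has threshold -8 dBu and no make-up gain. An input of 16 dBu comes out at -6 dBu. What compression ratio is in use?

Input overshoot = 16 − (-8) = 24 dB; output overshoot = -6 − (-8) = 2 dB.
Ratio = 24 / 2 = 12.

12:1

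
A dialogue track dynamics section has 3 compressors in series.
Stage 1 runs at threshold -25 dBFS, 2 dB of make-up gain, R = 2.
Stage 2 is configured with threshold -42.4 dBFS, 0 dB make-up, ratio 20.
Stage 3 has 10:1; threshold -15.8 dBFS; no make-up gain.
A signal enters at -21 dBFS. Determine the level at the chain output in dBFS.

Stage 1: overshoot 4 dB → 4/2 = 2 dB → -23 dBFS; +2 dB make-up → -21 dBFS.
Stage 2: overshoot 21.4 dB → 21.4/20 = 1.07 dB → -41.33 dBFS.
Stage 3: below threshold (-41.33 ≤ -15.8); passes unchanged; output -41.33 dBFS.

-41.33 dBFS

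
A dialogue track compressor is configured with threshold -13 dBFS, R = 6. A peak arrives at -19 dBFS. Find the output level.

-19 dBFS

-19 dBFS is 6 dB below the -13 dBFS threshold, so no gain reduction is applied.
Output = input = -19 dBFS.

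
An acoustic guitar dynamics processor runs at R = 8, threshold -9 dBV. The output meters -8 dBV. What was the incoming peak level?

-1 dBV

The compressed level sits -8 − (-9) = 1 dB over threshold.
Input overshoot = R × output overshoot = 8 dB → input = -9 + 8 = -1 dBV.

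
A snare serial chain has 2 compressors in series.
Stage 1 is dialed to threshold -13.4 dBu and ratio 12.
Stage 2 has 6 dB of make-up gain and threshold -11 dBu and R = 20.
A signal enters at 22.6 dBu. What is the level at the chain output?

Stage 1: overshoot 36 dB → 36/12 = 3 dB → -10.4 dBu.
Stage 2: 0.6 dB above -11 dBu, reduced 20:1 to 0.03 dB above → -10.97 dBu; +6 dB make-up → -4.97 dBu.

-4.97 dBu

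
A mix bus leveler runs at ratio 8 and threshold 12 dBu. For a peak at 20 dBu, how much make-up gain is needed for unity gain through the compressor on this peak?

Without make-up, output = threshold + overshoot/8 = 12 + 1 = 13 dBu.
Gap to target: 7 dB.

7 dB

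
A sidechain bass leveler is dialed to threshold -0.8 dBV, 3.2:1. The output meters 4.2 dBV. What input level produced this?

Post-compression overshoot = 4.2 − (-0.8) = 5 dB.
Before 3.2:1 compression the overshoot was 5 × 3.2 = 16 dB, so input = -0.8 + 16 = 15.2 dBV.

15.2 dBV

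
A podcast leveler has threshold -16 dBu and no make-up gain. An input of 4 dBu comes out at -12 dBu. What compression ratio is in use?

Input overshoot = 4 − (-16) = 20 dB; output overshoot = -12 − (-16) = 4 dB.
Ratio = 20 / 4 = 5.

5:1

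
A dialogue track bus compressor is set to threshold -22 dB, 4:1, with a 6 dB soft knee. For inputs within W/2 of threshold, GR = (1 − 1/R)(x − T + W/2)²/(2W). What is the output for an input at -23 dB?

x − T + W/2 = -23 − (-22) + 3 = 2.
GR = (1 − 1/4) × 2² / 12 = 0.75 × 4 / 12 = 0.25 dB.
Output = -23 − 0.25 = -23.25 dB.

-23.25 dB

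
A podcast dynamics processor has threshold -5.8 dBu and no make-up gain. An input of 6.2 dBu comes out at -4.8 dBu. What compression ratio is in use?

12:1

Input overshoot = 6.2 − (-5.8) = 12 dB; output overshoot = -4.8 − (-5.8) = 1 dB.
Ratio = 12 / 1 = 12.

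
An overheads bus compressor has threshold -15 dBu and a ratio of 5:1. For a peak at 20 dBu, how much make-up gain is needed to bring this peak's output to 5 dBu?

13 dB

Without make-up, output = threshold + overshoot/5 = -15 + 7 = -8 dBu.
Gap to target: 13 dB.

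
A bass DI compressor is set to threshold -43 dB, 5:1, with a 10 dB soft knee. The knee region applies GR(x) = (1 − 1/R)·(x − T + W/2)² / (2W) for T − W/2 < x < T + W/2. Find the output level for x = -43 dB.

-44 dB

x − T + W/2 = -43 − (-43) + 5 = 5.
GR = (1 − 1/5) × 5² / 20 = 0.8 × 25 / 20 = 1 dB.
Output = -43 − 1 = -44 dB.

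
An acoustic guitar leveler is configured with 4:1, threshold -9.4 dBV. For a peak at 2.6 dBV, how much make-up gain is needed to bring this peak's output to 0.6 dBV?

Overshoot 12 dB → 12/4 = 3 dB after compression, so the compressed level is -9.4 + 3 = -6.4 dBV.
Make-up = target − compressed = 0.6 − (-6.4) = 7 dB.

7 dB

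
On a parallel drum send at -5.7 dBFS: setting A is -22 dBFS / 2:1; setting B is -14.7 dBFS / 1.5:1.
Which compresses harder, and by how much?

A: GR = 16.3 − 16.3/2 = 8.15 dB.
B: GR = 9 − 9/1.5 = 3 dB.
Difference: 5.15 dB in favour of A.

A, by 5.15 dB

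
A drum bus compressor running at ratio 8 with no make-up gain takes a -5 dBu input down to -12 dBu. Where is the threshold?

-13 dBu

Input is 8 dB above T (since output overshoot × R = input overshoot: (-12 − T)·8 = -5 − T gives T = -13 dBu).
Check: -13 + (-5 − (-13))/8 = -13 + 1 = -12 dBu. ✓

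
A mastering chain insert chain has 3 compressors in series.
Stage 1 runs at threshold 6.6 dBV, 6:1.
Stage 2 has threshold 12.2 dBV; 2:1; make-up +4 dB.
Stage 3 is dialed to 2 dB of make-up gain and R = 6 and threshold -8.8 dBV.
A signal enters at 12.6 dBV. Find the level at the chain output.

-3.4 dBV

Stage 1: overshoot 6 dB → 6/6 = 1 dB → 7.6 dBV.
Stage 2: 7.6 dBV ≤ 12.2 dBV, so stage 2 doesn't engage; make-up brings it to 11.6 dBV.
Stage 3: 11.6 dBV is 20.4 dB over -8.8 dBV; at 6:1 that becomes 3.4 dB over, giving -5.4 dBV; +2 dB make-up → -3.4 dBV.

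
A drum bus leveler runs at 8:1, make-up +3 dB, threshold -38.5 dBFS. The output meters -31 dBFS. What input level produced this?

-2.5 dBFS

Remove make-up: -31 − 3 = -34 dBFS.
The compressed level sits -34 − (-38.5) = 4.5 dB over threshold.
Before 8:1 compression the overshoot was 4.5 × 8 = 36 dB, so input = -38.5 + 36 = -2.5 dBFS.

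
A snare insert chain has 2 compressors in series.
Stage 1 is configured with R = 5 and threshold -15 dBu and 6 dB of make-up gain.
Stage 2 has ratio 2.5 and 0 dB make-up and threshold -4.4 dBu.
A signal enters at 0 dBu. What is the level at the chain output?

-6 dBu

Stage 1: overshoot 15 dB → 15/5 = 3 dB → -12 dBu; +6 dB make-up → -6 dBu.
Stage 2: -6 dBu ≤ -4.4 dBu, so stage 2 doesn't engage; output -6 dBu.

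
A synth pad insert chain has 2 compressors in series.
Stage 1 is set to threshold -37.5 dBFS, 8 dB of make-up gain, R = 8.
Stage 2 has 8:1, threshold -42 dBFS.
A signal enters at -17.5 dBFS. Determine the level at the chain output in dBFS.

Stage 1: -17.5 dBFS is 20 dB over -37.5 dBFS; at 8:1 that becomes 2.5 dB over, giving -35 dBFS; +8 dB make-up → -27 dBFS.
Stage 2: -27 dBFS is 15 dB over -42 dBFS; at 8:1 that becomes 1.875 dB over, giving -40.125 dBFS.

-40.125 dBFS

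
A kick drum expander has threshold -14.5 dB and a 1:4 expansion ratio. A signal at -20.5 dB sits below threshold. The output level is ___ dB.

Undershoot = (-14.5) − (-20.5) = 6 dB.
At 1:4, that expands to 24 dB under threshold.
Output = -14.5 − 24 = -38.5 dB.

-38.5 dB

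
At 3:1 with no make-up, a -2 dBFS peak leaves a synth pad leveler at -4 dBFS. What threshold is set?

-5 dBFS

Gain reduction = -2 − (-4) = 2 dB; output overshoot = GR / (R − 1) = 2 / 2 = 1 dB.
Threshold = output − output overshoot = -4 − 1 = -5 dBFS.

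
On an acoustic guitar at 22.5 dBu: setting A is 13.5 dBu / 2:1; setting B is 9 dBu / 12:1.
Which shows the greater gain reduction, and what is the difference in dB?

B, by 7.875 dB

A: GR = 9 − 9/2 = 4.5 dB.
B: GR = 13.5 − 13.5/12 = 12.375 dB.
B applies 7.875 dB more gain reduction.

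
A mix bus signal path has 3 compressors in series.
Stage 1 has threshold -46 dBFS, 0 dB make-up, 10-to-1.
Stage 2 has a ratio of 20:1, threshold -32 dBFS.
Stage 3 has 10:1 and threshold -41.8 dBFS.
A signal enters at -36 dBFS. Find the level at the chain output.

Stage 1: overshoot 10 dB → 10/10 = 1 dB → -45 dBFS.
Stage 2: -45 dBFS is at or below the -32 dBFS threshold — no compression; output -45 dBFS.
Stage 3: below threshold (-45 ≤ -41.8); passes unchanged; output -45 dBFS.

-45 dBFS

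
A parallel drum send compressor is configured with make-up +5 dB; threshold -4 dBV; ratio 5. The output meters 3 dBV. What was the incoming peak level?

6 dBV

Stripping the +5 dB make-up gives -2 dBV at the gain stage.
That's 2 dB above the -4 dBV threshold.
Undo the ratio: input overshoot = 2 × 5 = 10 dB, giving input = 6 dBV.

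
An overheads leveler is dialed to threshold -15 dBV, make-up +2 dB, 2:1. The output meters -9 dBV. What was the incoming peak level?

-7 dBV

Remove make-up: -9 − 2 = -11 dBV.
Post-compression overshoot = -11 − (-15) = 4 dB.
Before 2:1 compression the overshoot was 4 × 2 = 8 dB, so input = -15 + 8 = -7 dBV.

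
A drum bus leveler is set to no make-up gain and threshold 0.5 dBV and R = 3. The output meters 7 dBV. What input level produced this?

That's 6.5 dB above the 0.5 dBV threshold.
Before 3:1 compression the overshoot was 6.5 × 3 = 19.5 dB, so input = 0.5 + 19.5 = 20 dBV.

20 dBV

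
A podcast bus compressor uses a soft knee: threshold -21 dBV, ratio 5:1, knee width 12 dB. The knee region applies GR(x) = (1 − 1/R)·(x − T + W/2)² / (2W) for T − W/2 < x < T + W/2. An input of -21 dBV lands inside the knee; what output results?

-22.2 dBV

x − T + W/2 = -21 − (-21) + 6 = 6.
GR = (1 − 1/5) × 6² / 24 = 0.8 × 36 / 24 = 1.2 dB.
Output = -21 − 1.2 = -22.2 dBV.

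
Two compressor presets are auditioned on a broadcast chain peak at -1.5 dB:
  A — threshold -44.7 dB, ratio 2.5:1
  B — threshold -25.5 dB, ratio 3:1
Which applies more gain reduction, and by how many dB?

A: 43.2 dB over, compressed to 17.28 dB over, so 25.92 dB of GR.
B: 24 dB over, compressed to 8 dB over, so 16 dB of GR.
A applies 9.92 dB more gain reduction.

A, by 9.92 dB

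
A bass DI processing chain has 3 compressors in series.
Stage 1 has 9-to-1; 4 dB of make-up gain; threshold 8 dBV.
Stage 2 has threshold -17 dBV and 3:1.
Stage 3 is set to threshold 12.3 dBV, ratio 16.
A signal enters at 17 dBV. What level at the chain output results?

-7 dBV

Stage 1: 9 dB above 8 dBV, reduced 9:1 to 1 dB above → 9 dBV; +4 dB make-up → 13 dBV.
Stage 2: overshoot 30 dB → 30/3 = 10 dB → -7 dBV.
Stage 3: -7 dBV is at or below the 12.3 dBV threshold — no compression; output -7 dBV.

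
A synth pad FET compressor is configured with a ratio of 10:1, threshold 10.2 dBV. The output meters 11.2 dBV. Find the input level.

Post-compression overshoot = 11.2 − 10.2 = 1 dB.
Input overshoot = R × output overshoot = 10 dB → input = 10.2 + 10 = 20.2 dBV.

20.2 dBV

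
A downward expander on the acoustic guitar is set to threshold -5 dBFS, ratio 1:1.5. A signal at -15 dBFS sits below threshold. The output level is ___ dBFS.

-20 dBFS

Undershoot = (-5) − (-15) = 10 dB.
At 1:1.5, that expands to 15 dB under threshold.
Output = -5 − 15 = -20 dBFS.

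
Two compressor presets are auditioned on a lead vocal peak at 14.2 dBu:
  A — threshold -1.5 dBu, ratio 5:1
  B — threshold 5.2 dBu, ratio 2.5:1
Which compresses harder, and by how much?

A, by 7.16 dB

A: overshoot 15.7 dB → output overshoot 3.14 dB → GR 12.56 dB.
B: overshoot 9 dB → output overshoot 3.6 dB → GR 5.4 dB.
A applies 7.16 dB more gain reduction.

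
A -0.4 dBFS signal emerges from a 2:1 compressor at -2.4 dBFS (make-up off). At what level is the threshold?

-4.4 dBFS

Input is 4 dB above T (since output overshoot × R = input overshoot: (-2.4 − T)·2 = -0.4 − T gives T = -4.4 dBFS).
Check: -4.4 + (-0.4 − (-4.4))/2 = -4.4 + 2 = -2.4 dBFS. ✓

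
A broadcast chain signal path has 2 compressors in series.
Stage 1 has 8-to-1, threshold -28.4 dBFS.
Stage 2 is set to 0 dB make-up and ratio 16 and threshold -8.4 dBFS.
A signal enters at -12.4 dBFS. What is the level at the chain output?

-26.4 dBFS

Stage 1: 16 dB above -28.4 dBFS, reduced 8:1 to 2 dB above → -26.4 dBFS.
Stage 2: -26.4 dBFS ≤ -8.4 dBFS, so stage 2 doesn't engage; output -26.4 dBFS.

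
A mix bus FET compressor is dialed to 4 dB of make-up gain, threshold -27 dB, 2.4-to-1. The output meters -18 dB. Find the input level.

Before make-up, the level was -18 − 4 = -22 dB.
The compressed level sits -22 − (-27) = 5 dB over threshold.
Undo the ratio: input overshoot = 5 × 2.4 = 12 dB, giving input = -15 dB.

-15 dB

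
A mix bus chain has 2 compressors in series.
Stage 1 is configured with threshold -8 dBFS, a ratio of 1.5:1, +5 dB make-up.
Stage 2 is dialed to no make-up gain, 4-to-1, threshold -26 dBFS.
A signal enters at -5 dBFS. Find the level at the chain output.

-19.75 dBFS

Stage 1: -5 dBFS is 3 dB over -8 dBFS; at 1.5:1 that becomes 2 dB over, giving -6 dBFS; +5 dB make-up → -1 dBFS.
Stage 2: 25 dB above -26 dBFS, reduced 4:1 to 6.25 dB above → -19.75 dBFS.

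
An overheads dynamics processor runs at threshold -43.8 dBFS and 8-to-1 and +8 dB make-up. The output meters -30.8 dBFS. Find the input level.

Before make-up, the level was -30.8 − 8 = -38.8 dBFS.
That's 5 dB above the -43.8 dBFS threshold.
Before 8:1 compression the overshoot was 5 × 8 = 40 dB, so input = -43.8 + 40 = -3.8 dBFS.

-3.8 dBFS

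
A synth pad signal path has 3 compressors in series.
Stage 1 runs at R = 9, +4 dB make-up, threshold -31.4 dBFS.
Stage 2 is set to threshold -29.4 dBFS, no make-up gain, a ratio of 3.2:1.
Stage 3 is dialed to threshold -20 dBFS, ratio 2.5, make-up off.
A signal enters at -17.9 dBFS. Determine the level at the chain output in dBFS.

Stage 1: overshoot 13.5 dB → 13.5/9 = 1.5 dB → -29.9 dBFS; +4 dB make-up → -25.9 dBFS.
Stage 2: -25.9 dBFS is 3.5 dB over -29.4 dBFS; at 3.2:1 that becomes 1.09375 dB over, giving -28.30625 dBFS.
Stage 3: below threshold (-28.30625 ≤ -20); passes unchanged; output -28.30625 dBFS.

-28.30625 dBFS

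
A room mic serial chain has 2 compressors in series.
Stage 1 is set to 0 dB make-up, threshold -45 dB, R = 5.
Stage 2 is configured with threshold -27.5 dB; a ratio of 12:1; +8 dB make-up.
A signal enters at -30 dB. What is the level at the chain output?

-34 dB

Stage 1: -30 dB is 15 dB over -45 dB; at 5:1 that becomes 3 dB over, giving -42 dB.
Stage 2: below threshold (-42 ≤ -27.5); passes unchanged; make-up brings it to -34 dB.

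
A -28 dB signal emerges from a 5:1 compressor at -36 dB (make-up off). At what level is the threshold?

-38 dB

Input is 10 dB above T (since output overshoot × R = input overshoot: (-36 − T)·5 = -28 − T gives T = -38 dB).
Check: -38 + (-28 − (-38))/5 = -38 + 2 = -36 dB. ✓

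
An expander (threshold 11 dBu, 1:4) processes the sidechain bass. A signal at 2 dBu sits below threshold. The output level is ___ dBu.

Below threshold, a 1:4 expander applies gain = (4−1)×(T − x) of attenuation.
(4−1) × 9 = 27 dB, so output = 2 − 27 = -25 dBu.

-25 dBu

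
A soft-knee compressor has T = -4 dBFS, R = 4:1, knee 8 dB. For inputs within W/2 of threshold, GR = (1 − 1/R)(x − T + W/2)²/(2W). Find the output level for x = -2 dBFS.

-3.6875 dBFS

x − T + W/2 = -2 − (-4) + 4 = 6.
GR = (1 − 1/4) × 6² / 16 = 0.75 × 36 / 16 = 1.6875 dB.
Output = -2 − 1.6875 = -3.6875 dBFS.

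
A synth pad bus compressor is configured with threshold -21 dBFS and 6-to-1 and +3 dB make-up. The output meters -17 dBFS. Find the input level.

-15 dBFS

Remove make-up: -17 − 3 = -20 dBFS.
The compressed level sits -20 − (-21) = 1 dB over threshold.
Undo the ratio: input overshoot = 1 × 6 = 6 dB, giving input = -15 dBFS.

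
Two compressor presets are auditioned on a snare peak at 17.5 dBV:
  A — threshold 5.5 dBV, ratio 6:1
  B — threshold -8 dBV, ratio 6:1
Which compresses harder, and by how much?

A: 12 dB over, compressed to 2 dB over, so 10 dB of GR.
B: 25.5 dB over, compressed to 4.25 dB over, so 21.25 dB of GR.
Difference: 11.25 dB in favour of B.

B, by 11.25 dB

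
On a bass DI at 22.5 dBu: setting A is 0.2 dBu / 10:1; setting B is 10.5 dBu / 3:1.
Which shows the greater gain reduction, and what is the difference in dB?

A, by 12.07 dB

A: overshoot 22.3 dB → output overshoot 2.23 dB → GR 20.07 dB.
B: overshoot 12 dB → output overshoot 4 dB → GR 8 dB.
Difference: 12.07 dB in favour of A.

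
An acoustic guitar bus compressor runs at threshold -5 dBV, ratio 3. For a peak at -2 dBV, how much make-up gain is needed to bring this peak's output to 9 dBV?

Overshoot 3 dB → 3/3 = 1 dB after compression, so the compressed level is -5 + 1 = -4 dBV.
Make-up = target − compressed = 9 − (-4) = 13 dB.

13 dB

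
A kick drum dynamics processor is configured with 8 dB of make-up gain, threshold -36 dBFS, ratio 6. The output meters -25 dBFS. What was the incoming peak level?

-18 dBFS

Stripping the +8 dB make-up gives -33 dBFS at the gain stage.
The compressed level sits -33 − (-36) = 3 dB over threshold.
Input overshoot = R × output overshoot = 18 dB → input = -36 + 18 = -18 dBFS.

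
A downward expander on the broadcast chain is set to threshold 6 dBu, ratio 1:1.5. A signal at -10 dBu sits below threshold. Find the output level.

-18 dBu

Undershoot = 6 − (-10) = 16 dB.
At 1:1.5, that expands to 24 dB under threshold.
Output = 6 − 24 = -18 dBu.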